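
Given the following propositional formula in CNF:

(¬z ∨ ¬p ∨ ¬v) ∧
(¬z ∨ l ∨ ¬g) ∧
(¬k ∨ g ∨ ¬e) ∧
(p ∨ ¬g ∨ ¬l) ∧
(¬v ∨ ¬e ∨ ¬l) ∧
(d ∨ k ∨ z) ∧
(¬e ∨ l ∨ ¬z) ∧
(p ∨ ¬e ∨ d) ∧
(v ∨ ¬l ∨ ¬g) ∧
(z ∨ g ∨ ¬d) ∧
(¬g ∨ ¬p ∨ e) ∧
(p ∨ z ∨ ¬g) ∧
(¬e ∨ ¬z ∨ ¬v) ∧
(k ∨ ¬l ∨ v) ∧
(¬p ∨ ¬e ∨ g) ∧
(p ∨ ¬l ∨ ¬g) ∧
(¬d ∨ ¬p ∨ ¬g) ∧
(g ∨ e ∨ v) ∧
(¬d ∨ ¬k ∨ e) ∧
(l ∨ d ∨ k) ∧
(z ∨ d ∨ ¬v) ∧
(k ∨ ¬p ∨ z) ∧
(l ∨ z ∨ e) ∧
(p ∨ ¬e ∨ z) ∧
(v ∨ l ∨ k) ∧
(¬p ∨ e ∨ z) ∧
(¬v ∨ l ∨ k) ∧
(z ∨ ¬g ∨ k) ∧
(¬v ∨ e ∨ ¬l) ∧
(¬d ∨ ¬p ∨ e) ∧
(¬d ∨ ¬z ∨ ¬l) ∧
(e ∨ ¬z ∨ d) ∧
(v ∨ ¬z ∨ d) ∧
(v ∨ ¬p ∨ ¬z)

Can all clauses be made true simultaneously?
Yes

Yes, the formula is satisfiable.

One satisfying assignment is: d=False, k=True, g=True, e=True, v=False, l=False, z=False, p=True

Verification: With this assignment, all 34 clauses evaluate to true.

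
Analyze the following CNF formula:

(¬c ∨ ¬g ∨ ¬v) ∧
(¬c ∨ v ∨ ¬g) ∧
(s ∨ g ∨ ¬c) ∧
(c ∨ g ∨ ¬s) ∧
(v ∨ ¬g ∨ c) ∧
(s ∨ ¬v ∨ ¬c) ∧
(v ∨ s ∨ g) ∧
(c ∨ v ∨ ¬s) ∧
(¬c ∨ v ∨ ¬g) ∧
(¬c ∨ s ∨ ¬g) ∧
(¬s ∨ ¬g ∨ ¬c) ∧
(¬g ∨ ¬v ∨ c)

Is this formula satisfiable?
Yes

Yes, the formula is satisfiable.

One satisfying assignment is: s=False, c=False, v=True, g=False

Verification: With this assignment, all 12 clauses evaluate to true.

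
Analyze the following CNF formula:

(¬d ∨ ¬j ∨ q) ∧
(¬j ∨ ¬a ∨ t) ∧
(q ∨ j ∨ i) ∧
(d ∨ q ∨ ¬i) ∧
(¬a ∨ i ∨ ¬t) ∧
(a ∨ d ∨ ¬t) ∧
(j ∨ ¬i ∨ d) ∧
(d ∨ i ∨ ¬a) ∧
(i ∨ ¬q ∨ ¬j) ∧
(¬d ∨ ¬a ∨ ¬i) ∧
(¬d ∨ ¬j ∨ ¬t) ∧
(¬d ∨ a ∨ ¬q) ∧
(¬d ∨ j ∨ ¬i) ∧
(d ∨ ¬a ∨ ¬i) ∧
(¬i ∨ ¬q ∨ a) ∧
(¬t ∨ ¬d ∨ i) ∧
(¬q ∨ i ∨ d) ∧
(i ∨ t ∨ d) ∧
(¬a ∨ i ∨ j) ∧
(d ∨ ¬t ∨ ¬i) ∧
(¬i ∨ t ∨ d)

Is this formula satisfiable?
No

No, the formula is not satisfiable.

No assignment of truth values to the variables can make all 21 clauses true simultaneously.

The formula is UNSAT (unsatisfiable).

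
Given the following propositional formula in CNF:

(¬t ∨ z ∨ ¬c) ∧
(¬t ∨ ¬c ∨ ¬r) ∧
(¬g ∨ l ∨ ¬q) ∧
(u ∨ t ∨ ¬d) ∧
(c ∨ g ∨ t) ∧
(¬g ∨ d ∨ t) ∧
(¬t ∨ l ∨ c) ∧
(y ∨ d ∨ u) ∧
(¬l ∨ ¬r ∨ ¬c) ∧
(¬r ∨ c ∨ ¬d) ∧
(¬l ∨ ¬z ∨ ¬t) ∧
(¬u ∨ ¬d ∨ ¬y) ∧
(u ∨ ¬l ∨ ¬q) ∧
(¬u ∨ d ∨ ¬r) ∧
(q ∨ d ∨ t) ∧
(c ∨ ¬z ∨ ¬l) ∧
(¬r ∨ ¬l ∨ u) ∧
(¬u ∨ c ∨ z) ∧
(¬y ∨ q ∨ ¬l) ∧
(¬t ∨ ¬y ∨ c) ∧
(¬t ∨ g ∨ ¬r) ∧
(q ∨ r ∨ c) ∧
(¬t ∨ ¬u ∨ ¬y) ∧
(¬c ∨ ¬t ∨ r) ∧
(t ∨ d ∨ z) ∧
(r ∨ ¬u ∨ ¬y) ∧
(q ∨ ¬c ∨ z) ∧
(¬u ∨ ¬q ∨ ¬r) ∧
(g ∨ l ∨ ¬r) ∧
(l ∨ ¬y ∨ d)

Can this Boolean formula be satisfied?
Yes

Yes, the formula is satisfiable.

One satisfying assignment is: y=False, u=True, l=False, c=True, r=True, q=False, z=True, g=True, d=True, t=False

Verification: With this assignment, all 30 clauses evaluate to true.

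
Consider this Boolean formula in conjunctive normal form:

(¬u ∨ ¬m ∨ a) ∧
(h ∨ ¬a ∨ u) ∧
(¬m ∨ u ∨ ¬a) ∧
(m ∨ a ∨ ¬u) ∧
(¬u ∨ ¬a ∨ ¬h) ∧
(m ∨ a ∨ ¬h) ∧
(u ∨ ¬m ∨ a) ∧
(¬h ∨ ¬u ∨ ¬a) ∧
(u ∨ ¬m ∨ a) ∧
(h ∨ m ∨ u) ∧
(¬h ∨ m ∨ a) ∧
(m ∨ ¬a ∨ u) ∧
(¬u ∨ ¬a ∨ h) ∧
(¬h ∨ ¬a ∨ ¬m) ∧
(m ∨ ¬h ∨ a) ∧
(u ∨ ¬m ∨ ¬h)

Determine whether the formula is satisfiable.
No

No, the formula is not satisfiable.

No assignment of truth values to the variables can make all 16 clauses true simultaneously.

The formula is UNSAT (unsatisfiable).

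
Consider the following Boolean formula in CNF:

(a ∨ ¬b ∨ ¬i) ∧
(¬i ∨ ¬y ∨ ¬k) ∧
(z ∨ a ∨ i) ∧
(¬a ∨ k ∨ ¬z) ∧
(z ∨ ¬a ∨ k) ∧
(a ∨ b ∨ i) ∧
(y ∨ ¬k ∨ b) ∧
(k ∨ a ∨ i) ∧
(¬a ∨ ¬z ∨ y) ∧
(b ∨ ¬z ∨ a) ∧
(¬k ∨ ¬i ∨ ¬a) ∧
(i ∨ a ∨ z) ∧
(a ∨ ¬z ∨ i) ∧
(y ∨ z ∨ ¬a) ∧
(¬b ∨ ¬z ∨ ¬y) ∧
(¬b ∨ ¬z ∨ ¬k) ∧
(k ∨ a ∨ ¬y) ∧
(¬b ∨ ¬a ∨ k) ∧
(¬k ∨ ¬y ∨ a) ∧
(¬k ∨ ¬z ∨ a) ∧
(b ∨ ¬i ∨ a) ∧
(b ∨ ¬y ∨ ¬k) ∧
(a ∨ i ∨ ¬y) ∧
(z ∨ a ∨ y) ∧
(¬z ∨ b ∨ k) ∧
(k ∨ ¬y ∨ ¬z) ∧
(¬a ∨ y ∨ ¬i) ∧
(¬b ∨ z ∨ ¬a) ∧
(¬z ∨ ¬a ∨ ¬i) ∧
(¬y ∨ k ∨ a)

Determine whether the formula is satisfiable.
No

No, the formula is not satisfiable.

No assignment of truth values to the variables can make all 30 clauses true simultaneously.

The formula is UNSAT (unsatisfiable).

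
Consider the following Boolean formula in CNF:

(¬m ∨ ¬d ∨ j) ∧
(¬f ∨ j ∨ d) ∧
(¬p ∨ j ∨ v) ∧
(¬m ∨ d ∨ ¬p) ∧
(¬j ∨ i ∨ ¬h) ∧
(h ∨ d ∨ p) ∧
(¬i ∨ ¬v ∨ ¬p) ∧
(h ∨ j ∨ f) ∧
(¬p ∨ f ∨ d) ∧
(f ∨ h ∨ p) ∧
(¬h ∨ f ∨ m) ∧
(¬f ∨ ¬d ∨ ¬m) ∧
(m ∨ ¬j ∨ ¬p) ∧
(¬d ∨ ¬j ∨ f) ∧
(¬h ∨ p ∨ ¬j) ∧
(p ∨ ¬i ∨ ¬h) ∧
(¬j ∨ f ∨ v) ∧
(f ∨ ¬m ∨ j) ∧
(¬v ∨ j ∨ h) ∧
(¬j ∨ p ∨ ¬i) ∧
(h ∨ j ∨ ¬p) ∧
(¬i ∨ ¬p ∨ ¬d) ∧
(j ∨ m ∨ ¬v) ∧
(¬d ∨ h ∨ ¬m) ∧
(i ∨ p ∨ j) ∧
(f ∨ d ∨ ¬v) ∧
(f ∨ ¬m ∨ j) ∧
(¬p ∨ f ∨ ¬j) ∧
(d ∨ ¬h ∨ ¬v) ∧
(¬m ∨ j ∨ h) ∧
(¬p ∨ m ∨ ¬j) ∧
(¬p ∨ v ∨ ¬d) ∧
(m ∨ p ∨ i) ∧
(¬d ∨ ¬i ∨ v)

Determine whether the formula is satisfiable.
No

No, the formula is not satisfiable.

No assignment of truth values to the variables can make all 34 clauses true simultaneously.

The formula is UNSAT (unsatisfiable).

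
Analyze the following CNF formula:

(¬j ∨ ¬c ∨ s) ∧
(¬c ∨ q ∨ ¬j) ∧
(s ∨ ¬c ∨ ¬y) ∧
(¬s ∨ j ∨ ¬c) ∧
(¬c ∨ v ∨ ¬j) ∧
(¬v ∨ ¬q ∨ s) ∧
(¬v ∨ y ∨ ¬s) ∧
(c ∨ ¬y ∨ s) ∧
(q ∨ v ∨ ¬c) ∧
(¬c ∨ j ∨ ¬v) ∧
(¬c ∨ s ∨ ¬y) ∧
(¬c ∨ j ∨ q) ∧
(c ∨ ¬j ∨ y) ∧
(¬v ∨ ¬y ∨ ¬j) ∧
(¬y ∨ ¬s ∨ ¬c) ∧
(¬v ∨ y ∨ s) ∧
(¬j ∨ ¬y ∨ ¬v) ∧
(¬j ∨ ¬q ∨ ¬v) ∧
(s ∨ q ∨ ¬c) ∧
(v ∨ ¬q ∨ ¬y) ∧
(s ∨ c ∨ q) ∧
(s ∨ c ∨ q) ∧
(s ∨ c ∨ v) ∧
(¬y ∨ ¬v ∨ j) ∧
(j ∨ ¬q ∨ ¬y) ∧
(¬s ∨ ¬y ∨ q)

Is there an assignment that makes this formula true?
Yes

Yes, the formula is satisfiable.

One satisfying assignment is: j=False, q=False, y=False, v=False, s=True, c=False

Verification: With this assignment, all 26 clauses evaluate to true.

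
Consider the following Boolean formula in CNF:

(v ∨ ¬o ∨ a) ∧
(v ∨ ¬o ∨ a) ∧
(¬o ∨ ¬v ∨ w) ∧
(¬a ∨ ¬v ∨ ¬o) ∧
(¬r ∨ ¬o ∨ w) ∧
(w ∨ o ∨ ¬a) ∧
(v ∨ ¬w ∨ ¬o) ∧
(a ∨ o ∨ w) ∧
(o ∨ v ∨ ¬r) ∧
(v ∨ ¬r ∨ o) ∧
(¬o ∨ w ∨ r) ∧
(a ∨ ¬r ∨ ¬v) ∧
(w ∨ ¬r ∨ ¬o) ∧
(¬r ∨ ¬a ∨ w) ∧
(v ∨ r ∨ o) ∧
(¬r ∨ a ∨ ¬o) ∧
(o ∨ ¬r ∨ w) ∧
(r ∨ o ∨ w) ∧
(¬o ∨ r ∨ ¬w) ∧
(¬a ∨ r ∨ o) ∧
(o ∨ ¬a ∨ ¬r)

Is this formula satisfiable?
Yes

Yes, the formula is satisfiable.

One satisfying assignment is: a=False, w=True, r=False, v=True, o=False

Verification: With this assignment, all 21 clauses evaluate to true.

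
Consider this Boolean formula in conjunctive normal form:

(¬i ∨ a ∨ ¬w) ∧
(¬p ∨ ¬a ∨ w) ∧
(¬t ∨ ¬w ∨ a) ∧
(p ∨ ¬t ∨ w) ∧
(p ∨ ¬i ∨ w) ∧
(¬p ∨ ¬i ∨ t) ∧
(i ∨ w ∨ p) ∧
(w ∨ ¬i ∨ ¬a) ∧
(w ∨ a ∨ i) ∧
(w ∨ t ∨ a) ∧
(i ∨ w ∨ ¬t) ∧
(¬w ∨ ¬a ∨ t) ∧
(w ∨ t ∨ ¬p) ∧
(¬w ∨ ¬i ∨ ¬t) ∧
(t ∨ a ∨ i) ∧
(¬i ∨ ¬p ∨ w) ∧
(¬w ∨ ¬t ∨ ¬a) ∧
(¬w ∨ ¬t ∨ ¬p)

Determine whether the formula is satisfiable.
No

No, the formula is not satisfiable.

No assignment of truth values to the variables can make all 18 clauses true simultaneously.

The formula is UNSAT (unsatisfiable).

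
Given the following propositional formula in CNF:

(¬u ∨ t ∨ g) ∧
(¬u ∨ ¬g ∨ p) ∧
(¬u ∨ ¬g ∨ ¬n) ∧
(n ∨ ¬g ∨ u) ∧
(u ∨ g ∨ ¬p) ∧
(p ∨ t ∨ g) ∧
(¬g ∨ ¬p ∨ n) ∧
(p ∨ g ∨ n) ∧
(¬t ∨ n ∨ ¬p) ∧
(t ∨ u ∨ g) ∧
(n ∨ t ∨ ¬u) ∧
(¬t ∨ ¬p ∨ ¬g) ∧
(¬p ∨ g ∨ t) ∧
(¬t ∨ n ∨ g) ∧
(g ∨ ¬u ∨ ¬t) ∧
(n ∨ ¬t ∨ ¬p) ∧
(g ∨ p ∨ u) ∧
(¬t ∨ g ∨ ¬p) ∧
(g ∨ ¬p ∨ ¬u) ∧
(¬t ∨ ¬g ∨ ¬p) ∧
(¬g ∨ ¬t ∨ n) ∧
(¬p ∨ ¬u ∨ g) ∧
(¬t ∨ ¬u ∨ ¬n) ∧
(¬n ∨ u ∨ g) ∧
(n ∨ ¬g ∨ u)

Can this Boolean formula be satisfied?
Yes

Yes, the formula is satisfiable.

One satisfying assignment is: t=True, u=False, p=False, n=True, g=True

Verification: With this assignment, all 25 clauses evaluate to true.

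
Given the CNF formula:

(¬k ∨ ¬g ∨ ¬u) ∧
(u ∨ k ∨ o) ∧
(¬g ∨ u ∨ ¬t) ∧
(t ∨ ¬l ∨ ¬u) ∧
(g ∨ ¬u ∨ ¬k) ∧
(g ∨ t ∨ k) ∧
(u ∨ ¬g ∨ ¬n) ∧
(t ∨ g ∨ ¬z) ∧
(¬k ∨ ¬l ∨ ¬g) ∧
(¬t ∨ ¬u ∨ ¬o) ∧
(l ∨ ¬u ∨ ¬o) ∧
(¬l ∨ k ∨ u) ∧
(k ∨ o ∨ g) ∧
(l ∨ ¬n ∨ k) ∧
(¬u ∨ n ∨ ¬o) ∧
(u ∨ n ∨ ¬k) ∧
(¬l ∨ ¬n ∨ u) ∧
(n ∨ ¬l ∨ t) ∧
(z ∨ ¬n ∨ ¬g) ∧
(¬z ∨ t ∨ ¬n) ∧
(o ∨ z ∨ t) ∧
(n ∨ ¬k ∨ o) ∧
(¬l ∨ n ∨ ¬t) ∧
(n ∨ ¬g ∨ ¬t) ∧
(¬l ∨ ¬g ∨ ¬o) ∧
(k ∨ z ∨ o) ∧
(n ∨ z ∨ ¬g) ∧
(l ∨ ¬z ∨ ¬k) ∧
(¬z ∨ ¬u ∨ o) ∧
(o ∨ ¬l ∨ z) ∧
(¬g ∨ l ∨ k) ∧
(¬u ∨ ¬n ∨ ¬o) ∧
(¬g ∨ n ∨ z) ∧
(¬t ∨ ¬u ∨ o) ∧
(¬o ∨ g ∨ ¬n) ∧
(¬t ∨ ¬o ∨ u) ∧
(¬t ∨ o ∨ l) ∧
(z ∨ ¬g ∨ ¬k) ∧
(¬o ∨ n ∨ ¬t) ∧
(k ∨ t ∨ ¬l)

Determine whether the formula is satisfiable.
No

No, the formula is not satisfiable.

No assignment of truth values to the variables can make all 40 clauses true simultaneously.

The formula is UNSAT (unsatisfiable).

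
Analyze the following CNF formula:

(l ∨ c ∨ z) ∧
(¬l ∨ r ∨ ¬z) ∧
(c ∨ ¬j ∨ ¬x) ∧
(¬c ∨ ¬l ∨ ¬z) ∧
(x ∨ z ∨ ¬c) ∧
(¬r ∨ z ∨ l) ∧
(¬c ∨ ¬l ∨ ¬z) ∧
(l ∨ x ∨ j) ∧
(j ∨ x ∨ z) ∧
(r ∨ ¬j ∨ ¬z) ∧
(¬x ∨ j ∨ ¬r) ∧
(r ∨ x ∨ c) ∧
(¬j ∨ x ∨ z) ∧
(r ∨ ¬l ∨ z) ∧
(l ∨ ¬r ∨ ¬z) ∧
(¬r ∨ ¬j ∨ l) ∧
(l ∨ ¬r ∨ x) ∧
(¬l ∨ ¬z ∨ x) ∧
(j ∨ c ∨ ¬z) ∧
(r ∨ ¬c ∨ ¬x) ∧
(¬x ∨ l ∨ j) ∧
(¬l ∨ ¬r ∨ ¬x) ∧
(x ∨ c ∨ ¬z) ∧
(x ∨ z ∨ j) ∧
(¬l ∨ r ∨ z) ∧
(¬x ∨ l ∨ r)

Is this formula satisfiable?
No

No, the formula is not satisfiable.

No assignment of truth values to the variables can make all 26 clauses true simultaneously.

The formula is UNSAT (unsatisfiable).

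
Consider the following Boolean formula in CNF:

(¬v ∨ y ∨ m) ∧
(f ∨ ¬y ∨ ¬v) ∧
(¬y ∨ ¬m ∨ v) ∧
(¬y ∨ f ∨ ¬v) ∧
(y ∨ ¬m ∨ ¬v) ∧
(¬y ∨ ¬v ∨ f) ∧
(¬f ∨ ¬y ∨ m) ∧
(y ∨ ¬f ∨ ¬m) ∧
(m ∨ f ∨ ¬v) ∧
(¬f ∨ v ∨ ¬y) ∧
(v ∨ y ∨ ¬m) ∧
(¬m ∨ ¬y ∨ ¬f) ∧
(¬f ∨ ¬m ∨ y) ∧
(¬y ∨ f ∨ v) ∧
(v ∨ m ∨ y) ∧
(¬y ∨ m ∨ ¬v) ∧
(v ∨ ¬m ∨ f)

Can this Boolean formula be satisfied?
No

No, the formula is not satisfiable.

No assignment of truth values to the variables can make all 17 clauses true simultaneously.

The formula is UNSAT (unsatisfiable).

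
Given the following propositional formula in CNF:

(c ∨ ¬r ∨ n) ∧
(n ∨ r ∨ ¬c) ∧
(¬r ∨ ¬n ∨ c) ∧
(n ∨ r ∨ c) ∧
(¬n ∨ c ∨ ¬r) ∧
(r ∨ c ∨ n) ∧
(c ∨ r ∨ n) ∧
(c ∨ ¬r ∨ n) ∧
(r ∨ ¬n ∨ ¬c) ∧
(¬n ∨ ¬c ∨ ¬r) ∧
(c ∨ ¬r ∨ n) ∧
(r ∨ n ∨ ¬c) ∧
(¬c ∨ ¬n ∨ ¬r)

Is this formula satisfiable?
Yes

Yes, the formula is satisfiable.

One satisfying assignment is: c=True, n=False, r=True

Verification: With this assignment, all 13 clauses evaluate to true.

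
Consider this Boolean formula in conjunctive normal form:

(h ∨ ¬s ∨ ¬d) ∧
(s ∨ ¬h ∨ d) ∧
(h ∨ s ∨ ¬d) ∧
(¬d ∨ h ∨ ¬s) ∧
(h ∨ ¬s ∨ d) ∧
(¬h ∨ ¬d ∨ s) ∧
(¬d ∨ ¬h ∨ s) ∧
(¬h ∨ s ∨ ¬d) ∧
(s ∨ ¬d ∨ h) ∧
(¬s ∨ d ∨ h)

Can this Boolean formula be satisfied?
Yes

Yes, the formula is satisfiable.

One satisfying assignment is: s=False, h=False, d=False

Verification: With this assignment, all 10 clauses evaluate to true.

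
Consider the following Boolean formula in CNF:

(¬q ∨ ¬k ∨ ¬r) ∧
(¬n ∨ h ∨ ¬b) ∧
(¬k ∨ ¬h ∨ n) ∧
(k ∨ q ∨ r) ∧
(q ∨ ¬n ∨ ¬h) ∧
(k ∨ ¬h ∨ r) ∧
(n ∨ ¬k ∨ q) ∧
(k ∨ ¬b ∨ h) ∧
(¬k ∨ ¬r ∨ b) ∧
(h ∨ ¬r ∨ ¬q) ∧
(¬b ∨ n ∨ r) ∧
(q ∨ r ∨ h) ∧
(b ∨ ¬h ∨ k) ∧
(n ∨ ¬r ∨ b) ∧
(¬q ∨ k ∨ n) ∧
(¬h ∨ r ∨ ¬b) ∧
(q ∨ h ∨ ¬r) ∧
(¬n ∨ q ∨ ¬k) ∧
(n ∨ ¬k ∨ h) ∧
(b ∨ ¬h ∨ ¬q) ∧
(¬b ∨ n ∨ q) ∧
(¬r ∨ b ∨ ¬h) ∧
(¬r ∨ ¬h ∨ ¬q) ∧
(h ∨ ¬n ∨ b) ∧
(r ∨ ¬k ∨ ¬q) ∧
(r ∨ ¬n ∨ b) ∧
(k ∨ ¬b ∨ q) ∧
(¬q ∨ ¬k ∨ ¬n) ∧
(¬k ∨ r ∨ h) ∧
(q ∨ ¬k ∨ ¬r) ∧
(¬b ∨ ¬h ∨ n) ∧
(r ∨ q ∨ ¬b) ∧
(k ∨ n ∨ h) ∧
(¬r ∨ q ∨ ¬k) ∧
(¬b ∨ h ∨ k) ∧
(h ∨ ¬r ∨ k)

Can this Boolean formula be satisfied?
No

No, the formula is not satisfiable.

No assignment of truth values to the variables can make all 36 clauses true simultaneously.

The formula is UNSAT (unsatisfiable).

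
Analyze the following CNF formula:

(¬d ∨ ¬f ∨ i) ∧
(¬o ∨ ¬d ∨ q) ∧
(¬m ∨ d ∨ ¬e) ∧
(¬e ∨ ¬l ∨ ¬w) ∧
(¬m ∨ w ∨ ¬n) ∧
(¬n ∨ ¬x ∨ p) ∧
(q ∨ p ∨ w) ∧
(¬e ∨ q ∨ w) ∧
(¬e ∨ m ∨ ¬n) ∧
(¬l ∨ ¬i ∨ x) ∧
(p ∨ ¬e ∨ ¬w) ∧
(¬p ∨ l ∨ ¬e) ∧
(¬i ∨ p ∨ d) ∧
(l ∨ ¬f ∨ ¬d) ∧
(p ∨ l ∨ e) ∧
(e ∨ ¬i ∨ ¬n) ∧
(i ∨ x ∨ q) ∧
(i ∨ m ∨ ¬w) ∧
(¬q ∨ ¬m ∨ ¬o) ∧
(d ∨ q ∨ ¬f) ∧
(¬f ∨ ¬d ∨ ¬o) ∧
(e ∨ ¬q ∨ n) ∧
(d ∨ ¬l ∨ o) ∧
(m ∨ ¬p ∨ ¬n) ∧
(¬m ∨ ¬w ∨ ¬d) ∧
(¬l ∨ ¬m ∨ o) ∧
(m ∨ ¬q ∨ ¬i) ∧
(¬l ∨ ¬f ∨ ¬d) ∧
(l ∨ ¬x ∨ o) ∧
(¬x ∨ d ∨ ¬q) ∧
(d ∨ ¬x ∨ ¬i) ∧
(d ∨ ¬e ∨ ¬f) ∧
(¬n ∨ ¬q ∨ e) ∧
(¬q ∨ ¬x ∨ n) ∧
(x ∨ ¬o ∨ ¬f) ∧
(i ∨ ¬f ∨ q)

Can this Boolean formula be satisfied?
Yes

Yes, the formula is satisfiable.

One satisfying assignment is: d=False, p=False, f=False, e=True, w=False, n=False, q=True, i=False, x=False, o=False, m=False, l=False

Verification: With this assignment, all 36 clauses evaluate to true.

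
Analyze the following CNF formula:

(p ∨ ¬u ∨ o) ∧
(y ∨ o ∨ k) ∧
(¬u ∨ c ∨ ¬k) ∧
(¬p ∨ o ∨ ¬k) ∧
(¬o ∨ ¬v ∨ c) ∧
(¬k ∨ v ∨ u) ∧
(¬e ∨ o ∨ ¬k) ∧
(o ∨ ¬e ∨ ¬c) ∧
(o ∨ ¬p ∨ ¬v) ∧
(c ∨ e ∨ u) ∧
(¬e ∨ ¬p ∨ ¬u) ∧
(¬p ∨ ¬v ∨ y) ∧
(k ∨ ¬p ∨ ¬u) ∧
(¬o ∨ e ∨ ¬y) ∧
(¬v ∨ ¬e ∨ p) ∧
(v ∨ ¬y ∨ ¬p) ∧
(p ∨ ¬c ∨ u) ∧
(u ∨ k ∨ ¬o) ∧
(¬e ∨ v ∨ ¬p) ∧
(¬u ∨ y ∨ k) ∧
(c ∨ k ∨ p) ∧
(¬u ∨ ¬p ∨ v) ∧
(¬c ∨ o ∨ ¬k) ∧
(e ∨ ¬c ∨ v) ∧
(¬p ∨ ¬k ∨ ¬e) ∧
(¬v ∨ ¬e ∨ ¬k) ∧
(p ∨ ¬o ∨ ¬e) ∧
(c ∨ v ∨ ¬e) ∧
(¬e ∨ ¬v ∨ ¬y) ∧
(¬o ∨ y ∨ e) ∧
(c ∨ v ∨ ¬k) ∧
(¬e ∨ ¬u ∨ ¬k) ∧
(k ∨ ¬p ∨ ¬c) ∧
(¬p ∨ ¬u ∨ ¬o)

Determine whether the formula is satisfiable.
No

No, the formula is not satisfiable.

No assignment of truth values to the variables can make all 34 clauses true simultaneously.

The formula is UNSAT (unsatisfiable).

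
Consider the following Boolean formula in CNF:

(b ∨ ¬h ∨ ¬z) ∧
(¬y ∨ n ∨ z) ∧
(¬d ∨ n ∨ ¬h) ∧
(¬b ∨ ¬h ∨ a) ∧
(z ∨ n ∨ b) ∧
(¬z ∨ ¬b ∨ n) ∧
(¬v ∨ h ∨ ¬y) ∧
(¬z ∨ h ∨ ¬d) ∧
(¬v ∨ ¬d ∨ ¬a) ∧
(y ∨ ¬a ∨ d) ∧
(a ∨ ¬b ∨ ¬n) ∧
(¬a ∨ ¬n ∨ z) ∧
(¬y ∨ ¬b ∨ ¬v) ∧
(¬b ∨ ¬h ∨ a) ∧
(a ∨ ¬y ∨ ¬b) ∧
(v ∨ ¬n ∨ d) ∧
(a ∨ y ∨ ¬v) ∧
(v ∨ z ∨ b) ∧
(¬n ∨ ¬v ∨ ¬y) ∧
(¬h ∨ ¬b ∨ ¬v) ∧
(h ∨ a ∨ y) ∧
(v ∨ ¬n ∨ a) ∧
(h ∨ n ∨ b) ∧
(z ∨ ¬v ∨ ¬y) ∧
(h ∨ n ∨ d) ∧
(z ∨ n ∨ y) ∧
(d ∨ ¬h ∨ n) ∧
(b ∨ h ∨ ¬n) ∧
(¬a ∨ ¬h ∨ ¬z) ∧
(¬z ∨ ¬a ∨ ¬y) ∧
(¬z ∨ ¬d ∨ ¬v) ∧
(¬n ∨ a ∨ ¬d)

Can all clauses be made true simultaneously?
No

No, the formula is not satisfiable.

No assignment of truth values to the variables can make all 32 clauses true simultaneously.

The formula is UNSAT (unsatisfiable).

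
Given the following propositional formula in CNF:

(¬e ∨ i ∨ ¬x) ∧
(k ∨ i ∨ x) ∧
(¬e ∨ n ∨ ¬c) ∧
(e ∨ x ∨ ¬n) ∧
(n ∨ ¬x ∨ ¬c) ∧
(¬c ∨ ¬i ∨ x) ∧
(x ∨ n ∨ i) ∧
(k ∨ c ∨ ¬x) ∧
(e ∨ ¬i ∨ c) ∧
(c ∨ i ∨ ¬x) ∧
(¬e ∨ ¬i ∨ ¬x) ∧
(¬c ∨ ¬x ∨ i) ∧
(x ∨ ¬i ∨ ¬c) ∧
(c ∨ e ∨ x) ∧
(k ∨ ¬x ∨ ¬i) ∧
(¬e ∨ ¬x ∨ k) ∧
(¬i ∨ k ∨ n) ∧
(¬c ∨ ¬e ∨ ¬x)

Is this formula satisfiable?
Yes

Yes, the formula is satisfiable.

One satisfying assignment is: c=False, n=False, e=True, i=True, x=False, k=True

Verification: With this assignment, all 18 clauses evaluate to true.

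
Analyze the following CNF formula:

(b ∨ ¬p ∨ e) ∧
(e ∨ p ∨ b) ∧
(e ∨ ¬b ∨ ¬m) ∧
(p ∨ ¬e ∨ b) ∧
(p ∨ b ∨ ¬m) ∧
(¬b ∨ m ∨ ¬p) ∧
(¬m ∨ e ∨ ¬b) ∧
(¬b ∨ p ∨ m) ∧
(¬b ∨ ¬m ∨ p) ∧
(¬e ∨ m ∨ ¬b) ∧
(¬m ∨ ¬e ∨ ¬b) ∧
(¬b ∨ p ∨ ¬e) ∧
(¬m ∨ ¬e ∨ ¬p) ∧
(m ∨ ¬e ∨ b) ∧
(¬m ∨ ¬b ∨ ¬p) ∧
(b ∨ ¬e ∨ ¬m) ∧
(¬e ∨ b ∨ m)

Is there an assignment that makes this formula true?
No

No, the formula is not satisfiable.

No assignment of truth values to the variables can make all 17 clauses true simultaneously.

The formula is UNSAT (unsatisfiable).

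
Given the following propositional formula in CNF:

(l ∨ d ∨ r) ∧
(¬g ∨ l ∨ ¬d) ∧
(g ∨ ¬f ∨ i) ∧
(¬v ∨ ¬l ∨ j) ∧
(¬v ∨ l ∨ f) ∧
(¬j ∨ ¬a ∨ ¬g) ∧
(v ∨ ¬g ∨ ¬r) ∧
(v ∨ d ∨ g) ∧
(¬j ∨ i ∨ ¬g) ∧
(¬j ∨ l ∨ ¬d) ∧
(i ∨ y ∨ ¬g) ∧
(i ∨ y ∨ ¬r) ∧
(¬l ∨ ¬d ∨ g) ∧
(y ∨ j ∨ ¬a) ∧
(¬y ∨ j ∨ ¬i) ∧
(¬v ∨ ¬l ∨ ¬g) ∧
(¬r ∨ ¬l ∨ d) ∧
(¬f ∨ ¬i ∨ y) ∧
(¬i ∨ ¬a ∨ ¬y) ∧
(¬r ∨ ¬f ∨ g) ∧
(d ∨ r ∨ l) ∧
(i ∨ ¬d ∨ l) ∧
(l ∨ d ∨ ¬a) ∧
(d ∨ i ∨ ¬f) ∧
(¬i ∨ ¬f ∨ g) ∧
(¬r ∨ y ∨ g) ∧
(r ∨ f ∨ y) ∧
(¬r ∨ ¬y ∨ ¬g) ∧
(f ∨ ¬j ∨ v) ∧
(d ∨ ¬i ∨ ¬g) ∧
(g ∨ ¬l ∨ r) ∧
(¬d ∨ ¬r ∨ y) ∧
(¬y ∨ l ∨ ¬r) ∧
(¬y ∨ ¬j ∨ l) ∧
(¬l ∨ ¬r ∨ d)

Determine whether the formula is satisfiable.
Yes

Yes, the formula is satisfiable.

One satisfying assignment is: r=False, g=True, i=False, f=False, d=True, a=False, j=False, l=True, y=True, v=False

Verification: With this assignment, all 35 clauses evaluate to true.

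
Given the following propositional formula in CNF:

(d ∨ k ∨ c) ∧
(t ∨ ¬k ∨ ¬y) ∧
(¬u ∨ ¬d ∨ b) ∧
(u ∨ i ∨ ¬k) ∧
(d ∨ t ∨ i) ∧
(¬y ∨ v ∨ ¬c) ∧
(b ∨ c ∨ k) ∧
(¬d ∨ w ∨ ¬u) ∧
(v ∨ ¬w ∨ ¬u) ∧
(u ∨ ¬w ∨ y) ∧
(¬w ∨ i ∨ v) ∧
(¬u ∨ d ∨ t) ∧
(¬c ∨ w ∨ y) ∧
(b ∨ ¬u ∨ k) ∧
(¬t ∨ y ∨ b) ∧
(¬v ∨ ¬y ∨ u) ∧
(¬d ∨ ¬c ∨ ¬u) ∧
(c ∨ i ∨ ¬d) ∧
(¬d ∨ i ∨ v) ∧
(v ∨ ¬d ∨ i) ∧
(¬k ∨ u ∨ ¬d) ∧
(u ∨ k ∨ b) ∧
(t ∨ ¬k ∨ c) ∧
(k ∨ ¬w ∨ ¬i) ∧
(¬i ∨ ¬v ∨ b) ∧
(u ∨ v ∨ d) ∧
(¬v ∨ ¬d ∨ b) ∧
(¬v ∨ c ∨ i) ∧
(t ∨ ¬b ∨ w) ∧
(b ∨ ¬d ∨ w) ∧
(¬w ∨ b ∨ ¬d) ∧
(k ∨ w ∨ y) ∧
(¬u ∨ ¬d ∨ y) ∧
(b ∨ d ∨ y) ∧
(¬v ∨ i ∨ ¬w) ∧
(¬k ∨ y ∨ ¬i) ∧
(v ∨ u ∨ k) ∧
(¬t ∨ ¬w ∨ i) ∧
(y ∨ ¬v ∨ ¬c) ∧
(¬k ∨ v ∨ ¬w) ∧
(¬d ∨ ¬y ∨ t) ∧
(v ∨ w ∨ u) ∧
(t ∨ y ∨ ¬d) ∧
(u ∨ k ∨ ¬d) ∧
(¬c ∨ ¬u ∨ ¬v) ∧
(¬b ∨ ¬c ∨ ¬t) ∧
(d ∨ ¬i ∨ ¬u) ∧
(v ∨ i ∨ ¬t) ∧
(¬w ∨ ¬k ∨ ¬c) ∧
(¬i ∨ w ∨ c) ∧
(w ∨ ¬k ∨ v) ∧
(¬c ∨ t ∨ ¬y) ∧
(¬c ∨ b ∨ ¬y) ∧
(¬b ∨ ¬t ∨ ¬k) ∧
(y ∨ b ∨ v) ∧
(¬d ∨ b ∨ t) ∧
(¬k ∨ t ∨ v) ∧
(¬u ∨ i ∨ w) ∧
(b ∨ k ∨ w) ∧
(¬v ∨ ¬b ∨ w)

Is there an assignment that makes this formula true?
No

No, the formula is not satisfiable.

No assignment of truth values to the variables can make all 60 clauses true simultaneously.

The formula is UNSAT (unsatisfiable).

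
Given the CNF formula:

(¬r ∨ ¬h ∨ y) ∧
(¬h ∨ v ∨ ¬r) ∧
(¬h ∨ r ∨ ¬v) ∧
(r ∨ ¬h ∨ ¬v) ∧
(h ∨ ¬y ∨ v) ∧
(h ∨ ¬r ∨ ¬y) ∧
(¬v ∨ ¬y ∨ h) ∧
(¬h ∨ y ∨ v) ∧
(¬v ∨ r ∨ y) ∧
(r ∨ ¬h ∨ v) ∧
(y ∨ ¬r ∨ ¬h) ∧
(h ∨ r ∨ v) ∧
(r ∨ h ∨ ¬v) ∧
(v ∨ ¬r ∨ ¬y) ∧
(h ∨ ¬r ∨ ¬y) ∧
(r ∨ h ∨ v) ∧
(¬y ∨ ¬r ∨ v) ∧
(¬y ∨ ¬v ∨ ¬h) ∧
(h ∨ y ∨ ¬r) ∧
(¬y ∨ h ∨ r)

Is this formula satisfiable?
No

No, the formula is not satisfiable.

No assignment of truth values to the variables can make all 20 clauses true simultaneously.

The formula is UNSAT (unsatisfiable).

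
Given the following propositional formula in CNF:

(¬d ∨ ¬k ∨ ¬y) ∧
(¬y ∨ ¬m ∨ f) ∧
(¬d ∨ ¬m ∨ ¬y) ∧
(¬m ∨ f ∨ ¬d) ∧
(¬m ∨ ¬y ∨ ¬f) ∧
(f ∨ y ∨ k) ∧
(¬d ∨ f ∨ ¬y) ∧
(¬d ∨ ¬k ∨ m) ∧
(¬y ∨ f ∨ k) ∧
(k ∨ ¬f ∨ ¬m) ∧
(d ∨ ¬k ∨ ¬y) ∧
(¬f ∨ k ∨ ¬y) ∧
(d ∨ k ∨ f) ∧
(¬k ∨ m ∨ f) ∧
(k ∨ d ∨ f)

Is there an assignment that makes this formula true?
Yes

Yes, the formula is satisfiable.

One satisfying assignment is: m=True, y=False, f=False, d=False, k=True

Verification: With this assignment, all 15 clauses evaluate to true.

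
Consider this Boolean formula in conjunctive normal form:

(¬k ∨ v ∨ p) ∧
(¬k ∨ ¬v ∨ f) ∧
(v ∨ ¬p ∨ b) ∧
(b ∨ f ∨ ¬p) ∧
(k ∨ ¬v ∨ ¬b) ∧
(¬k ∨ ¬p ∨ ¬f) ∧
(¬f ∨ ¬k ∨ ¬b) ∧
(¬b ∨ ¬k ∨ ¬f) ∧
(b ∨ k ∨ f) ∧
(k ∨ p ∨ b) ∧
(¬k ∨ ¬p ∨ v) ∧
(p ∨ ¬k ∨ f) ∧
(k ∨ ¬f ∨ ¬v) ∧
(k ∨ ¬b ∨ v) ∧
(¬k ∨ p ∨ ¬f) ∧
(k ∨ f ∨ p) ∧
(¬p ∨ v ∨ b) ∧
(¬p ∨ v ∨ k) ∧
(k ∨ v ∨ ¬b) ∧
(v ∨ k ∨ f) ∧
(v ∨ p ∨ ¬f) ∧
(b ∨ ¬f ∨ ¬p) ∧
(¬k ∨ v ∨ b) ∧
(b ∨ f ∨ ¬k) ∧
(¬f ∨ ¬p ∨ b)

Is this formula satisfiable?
No

No, the formula is not satisfiable.

No assignment of truth values to the variables can make all 25 clauses true simultaneously.

The formula is UNSAT (unsatisfiable).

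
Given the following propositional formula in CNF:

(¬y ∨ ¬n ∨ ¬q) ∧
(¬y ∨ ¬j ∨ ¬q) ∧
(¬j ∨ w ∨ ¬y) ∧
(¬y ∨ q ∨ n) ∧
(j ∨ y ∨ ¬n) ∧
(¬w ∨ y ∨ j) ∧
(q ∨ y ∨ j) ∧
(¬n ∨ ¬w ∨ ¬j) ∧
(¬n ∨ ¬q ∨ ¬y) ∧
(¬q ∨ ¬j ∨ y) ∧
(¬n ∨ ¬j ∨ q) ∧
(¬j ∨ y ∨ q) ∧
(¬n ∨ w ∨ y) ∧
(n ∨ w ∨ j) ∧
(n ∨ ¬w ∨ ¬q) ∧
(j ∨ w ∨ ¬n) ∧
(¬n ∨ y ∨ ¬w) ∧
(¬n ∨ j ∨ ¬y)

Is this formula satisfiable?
No

No, the formula is not satisfiable.

No assignment of truth values to the variables can make all 18 clauses true simultaneously.

The formula is UNSAT (unsatisfiable).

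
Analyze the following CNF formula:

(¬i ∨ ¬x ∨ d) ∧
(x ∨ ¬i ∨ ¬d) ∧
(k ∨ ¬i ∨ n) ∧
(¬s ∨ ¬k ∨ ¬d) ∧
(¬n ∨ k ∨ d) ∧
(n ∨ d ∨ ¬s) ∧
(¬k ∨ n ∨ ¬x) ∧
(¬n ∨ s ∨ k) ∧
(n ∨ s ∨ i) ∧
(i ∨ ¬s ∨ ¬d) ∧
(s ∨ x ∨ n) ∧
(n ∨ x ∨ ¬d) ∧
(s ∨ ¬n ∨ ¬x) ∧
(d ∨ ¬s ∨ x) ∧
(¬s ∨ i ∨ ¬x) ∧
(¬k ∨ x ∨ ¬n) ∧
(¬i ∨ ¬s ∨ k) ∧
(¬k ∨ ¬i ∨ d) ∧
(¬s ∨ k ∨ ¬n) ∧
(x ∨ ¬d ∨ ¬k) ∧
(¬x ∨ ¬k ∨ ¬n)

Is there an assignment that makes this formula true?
No

No, the formula is not satisfiable.

No assignment of truth values to the variables can make all 21 clauses true simultaneously.

The formula is UNSAT (unsatisfiable).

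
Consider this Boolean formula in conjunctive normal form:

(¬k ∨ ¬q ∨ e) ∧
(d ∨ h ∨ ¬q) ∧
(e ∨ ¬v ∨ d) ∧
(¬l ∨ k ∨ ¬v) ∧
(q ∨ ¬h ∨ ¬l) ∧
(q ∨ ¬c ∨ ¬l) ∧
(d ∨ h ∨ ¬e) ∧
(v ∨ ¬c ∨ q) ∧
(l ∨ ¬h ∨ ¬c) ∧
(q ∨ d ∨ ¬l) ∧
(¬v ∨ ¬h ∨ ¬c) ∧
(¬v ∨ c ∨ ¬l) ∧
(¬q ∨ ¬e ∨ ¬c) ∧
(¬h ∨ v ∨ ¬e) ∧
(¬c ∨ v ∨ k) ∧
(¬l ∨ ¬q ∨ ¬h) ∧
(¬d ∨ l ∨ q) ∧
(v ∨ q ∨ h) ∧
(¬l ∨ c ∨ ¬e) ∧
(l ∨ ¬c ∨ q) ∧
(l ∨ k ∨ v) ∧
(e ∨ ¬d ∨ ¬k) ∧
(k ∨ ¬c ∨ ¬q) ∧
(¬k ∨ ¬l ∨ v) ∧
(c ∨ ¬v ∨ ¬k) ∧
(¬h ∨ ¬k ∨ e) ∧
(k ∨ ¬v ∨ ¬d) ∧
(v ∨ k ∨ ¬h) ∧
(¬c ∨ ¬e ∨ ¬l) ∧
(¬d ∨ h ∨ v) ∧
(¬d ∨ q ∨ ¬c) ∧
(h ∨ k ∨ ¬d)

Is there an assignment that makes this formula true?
Yes

Yes, the formula is satisfiable.

One satisfying assignment is: e=True, v=True, h=True, q=False, d=False, l=False, c=False, k=False

Verification: With this assignment, all 32 clauses evaluate to true.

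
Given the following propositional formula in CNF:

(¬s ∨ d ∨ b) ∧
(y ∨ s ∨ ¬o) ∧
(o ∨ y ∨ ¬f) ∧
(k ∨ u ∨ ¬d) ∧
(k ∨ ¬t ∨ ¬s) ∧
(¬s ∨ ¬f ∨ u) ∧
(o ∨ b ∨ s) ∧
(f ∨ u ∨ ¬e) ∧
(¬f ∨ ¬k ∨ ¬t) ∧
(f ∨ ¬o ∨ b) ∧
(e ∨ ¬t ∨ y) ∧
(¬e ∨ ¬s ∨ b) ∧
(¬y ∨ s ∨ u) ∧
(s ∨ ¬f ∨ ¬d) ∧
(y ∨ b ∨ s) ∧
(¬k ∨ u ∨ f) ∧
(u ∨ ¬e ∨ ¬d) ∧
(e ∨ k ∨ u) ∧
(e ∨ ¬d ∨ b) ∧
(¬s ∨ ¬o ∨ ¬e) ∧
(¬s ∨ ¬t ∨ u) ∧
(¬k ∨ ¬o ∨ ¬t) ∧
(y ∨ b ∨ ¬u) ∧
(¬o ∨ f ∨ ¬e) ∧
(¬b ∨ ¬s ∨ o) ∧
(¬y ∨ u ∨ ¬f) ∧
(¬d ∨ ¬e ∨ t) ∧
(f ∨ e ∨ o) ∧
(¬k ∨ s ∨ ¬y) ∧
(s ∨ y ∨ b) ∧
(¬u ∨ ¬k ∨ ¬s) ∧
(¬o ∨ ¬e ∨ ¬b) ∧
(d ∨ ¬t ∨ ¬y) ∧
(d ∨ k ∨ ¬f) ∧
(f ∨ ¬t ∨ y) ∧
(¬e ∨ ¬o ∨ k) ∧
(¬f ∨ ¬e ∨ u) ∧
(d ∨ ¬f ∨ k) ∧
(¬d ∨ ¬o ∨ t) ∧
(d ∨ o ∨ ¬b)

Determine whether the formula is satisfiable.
Yes

Yes, the formula is satisfiable.

One satisfying assignment is: t=True, d=True, s=False, f=False, e=False, k=False, o=True, u=True, b=True, y=True

Verification: With this assignment, all 40 clauses evaluate to true.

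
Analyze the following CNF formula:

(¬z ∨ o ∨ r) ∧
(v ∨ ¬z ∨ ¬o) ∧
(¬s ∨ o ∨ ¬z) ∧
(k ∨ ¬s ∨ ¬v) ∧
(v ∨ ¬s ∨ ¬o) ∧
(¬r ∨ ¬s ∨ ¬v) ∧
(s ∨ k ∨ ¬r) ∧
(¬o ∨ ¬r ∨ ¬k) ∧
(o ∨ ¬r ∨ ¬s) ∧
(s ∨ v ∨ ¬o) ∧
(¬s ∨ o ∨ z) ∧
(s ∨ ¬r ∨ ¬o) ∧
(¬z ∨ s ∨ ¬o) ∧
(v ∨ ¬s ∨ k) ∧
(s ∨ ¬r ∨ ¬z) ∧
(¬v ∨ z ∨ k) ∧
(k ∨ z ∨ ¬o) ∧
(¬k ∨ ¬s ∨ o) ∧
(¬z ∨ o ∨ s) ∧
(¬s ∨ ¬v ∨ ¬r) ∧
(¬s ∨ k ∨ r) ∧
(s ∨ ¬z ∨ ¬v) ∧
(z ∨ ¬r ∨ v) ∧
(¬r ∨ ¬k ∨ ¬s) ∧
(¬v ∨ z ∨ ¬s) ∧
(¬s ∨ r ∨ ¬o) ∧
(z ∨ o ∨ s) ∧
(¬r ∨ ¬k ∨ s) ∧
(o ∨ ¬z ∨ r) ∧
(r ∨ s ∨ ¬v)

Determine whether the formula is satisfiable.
No

No, the formula is not satisfiable.

No assignment of truth values to the variables can make all 30 clauses true simultaneously.

The formula is UNSAT (unsatisfiable).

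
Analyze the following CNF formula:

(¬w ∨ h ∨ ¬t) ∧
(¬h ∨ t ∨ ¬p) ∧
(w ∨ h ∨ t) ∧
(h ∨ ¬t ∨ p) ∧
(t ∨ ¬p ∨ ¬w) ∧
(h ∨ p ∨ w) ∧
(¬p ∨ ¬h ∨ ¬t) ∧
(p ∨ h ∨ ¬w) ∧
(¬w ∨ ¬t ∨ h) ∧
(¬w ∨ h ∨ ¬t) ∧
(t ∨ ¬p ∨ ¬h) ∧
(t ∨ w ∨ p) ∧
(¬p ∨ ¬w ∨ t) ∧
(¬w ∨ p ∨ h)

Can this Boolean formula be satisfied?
Yes

Yes, the formula is satisfiable.

One satisfying assignment is: w=False, p=False, t=True, h=True

Verification: With this assignment, all 14 clauses evaluate to true.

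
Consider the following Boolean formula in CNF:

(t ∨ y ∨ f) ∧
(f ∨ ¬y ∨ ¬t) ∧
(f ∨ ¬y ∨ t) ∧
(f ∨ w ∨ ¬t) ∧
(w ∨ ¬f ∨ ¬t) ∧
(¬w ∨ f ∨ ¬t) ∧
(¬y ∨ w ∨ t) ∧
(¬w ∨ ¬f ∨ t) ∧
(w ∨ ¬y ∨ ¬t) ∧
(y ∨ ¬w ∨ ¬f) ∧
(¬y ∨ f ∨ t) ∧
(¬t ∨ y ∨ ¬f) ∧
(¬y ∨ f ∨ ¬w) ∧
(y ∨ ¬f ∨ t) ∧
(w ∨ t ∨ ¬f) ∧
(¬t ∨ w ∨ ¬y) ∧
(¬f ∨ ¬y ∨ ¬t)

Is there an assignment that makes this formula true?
No

No, the formula is not satisfiable.

No assignment of truth values to the variables can make all 17 clauses true simultaneously.

The formula is UNSAT (unsatisfiable).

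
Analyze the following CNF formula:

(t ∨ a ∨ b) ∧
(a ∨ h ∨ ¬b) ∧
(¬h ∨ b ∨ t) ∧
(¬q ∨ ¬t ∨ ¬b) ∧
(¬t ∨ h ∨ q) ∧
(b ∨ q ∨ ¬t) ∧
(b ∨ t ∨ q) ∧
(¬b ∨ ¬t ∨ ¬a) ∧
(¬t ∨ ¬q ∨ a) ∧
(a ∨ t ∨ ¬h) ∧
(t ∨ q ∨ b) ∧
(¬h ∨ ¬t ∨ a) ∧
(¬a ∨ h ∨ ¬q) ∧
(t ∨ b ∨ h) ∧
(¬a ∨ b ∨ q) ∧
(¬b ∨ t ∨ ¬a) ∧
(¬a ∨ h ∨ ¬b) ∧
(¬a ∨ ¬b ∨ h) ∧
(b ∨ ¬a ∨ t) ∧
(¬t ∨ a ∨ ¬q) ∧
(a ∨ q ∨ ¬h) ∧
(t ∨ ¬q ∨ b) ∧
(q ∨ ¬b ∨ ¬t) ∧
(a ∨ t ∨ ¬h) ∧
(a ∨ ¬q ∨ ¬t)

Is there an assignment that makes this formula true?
Yes

Yes, the formula is satisfiable.

One satisfying assignment is: b=False, a=True, h=True, t=True, q=True

Verification: With this assignment, all 25 clauses evaluate to true.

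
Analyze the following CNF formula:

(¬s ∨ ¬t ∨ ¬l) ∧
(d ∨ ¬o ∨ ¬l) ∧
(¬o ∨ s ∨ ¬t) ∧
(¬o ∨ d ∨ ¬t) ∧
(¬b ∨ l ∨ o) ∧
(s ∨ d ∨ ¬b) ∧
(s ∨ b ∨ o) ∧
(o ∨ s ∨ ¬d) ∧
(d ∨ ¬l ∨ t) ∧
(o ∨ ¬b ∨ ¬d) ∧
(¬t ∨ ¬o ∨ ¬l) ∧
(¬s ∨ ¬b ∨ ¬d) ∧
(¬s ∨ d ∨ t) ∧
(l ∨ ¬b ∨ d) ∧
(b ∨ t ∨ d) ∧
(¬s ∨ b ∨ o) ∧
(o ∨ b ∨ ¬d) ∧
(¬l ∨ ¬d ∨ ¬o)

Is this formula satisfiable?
Yes

Yes, the formula is satisfiable.

One satisfying assignment is: l=False, d=True, t=False, s=False, o=True, b=True

Verification: With this assignment, all 18 clauses evaluate to true.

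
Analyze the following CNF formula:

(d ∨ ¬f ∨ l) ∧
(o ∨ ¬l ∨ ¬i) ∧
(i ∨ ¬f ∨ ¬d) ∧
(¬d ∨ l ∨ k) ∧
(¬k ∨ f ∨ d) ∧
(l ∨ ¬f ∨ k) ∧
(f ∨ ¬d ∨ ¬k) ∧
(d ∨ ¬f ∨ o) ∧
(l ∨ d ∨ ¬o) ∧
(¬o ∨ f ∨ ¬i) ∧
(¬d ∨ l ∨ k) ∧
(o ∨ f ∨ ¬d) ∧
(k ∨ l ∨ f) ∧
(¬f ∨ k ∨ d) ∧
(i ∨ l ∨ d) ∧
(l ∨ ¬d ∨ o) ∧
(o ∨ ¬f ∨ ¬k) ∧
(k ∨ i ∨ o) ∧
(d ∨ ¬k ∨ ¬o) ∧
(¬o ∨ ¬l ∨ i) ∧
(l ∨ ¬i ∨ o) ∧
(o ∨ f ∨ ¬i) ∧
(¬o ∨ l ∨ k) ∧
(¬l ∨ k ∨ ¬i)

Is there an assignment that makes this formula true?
Yes

Yes, the formula is satisfiable.

One satisfying assignment is: i=True, l=False, d=True, o=True, f=True, k=True

Verification: With this assignment, all 24 clauses evaluate to true.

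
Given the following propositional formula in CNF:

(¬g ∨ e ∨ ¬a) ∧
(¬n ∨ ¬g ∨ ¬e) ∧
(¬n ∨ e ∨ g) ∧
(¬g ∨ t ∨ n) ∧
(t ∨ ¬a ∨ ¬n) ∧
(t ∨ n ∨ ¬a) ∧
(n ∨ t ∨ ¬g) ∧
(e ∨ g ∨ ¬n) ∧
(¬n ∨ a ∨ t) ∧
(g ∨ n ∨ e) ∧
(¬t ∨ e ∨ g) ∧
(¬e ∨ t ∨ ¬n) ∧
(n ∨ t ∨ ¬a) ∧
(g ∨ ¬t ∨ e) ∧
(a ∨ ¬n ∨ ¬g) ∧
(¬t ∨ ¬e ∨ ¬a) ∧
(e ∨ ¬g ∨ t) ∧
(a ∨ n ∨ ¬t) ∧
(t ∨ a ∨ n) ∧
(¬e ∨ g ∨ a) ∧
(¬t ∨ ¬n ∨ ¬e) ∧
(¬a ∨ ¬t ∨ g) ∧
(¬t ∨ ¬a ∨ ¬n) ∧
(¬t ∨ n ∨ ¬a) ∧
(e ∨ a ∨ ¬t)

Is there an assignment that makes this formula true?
No

No, the formula is not satisfiable.

No assignment of truth values to the variables can make all 25 clauses true simultaneously.

The formula is UNSAT (unsatisfiable).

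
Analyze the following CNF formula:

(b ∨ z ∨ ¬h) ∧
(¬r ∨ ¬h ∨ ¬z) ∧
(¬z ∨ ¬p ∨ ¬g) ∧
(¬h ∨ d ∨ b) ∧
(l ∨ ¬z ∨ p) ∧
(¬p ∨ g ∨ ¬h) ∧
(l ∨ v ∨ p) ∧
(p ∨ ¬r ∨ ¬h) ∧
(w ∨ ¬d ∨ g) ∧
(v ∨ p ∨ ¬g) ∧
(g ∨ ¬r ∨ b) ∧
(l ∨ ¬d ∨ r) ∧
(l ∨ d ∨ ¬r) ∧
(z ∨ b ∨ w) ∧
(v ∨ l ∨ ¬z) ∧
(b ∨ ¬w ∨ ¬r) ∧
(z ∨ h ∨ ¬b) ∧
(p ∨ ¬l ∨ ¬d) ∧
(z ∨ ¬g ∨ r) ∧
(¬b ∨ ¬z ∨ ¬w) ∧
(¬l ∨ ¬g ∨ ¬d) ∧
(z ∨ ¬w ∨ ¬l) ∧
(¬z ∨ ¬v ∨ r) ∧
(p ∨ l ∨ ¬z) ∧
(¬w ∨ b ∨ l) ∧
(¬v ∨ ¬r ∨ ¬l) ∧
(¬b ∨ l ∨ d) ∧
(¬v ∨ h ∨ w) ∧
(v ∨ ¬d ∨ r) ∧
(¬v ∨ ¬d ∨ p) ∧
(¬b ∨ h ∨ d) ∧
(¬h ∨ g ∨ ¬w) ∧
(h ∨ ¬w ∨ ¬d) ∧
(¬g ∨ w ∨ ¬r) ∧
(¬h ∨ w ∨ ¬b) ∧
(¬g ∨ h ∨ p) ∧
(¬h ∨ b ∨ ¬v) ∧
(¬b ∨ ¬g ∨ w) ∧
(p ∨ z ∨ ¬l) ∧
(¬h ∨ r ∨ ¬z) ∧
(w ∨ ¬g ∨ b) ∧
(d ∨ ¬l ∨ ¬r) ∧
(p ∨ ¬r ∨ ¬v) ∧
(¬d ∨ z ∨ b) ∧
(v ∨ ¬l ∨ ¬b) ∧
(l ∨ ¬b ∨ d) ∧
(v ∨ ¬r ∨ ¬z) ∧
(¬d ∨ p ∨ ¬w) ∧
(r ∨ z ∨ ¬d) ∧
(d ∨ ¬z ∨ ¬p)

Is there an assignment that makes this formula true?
Yes

Yes, the formula is satisfiable.

One satisfying assignment is: g=True, d=True, b=True, l=False, w=True, p=True, r=True, h=True, v=False, z=False

Verification: With this assignment, all 50 clauses evaluate to true.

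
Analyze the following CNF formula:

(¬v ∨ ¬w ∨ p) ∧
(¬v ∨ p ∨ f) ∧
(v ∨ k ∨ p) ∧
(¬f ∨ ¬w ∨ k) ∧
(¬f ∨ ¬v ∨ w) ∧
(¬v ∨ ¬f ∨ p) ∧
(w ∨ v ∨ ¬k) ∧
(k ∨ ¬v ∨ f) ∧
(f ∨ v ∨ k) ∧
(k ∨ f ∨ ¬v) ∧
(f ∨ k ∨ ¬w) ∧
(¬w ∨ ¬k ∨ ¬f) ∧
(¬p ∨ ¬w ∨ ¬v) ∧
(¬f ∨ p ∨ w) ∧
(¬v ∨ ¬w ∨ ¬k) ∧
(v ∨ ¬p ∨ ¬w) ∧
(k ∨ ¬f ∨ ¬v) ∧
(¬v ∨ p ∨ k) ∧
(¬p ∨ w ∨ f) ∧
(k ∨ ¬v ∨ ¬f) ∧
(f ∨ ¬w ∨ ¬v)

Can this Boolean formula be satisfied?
Yes

Yes, the formula is satisfiable.

One satisfying assignment is: v=False, p=False, w=True, k=True, f=False

Verification: With this assignment, all 21 clauses evaluate to true.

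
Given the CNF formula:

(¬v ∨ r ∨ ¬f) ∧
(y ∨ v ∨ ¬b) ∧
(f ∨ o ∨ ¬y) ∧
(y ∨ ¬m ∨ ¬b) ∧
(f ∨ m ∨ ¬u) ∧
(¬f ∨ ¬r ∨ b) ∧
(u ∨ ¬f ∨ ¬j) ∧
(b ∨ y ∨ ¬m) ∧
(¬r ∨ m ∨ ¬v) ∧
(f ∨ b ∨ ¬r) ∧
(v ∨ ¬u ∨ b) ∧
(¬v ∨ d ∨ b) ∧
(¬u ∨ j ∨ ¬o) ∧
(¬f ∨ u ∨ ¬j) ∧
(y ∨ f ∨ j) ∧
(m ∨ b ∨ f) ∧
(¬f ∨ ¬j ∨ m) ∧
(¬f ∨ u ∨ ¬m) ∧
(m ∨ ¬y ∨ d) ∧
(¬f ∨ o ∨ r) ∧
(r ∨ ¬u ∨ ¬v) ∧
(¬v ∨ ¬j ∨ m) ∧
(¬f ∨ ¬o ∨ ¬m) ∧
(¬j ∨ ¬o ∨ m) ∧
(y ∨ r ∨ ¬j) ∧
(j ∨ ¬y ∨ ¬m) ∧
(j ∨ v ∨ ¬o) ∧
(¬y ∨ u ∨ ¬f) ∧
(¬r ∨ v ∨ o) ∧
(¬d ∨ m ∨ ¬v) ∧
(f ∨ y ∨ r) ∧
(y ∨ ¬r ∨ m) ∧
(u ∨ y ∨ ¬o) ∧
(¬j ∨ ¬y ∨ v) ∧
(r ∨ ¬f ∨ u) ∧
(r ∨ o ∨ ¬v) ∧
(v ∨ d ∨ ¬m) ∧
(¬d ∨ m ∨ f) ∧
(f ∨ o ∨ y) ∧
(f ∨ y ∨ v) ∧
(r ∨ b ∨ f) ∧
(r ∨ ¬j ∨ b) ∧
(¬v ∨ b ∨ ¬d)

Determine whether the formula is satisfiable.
Yes

Yes, the formula is satisfiable.

One satisfying assignment is: b=True, v=True, m=True, f=False, j=True, y=True, d=False, u=False, r=False, o=True

Verification: With this assignment, all 43 clauses evaluate to true.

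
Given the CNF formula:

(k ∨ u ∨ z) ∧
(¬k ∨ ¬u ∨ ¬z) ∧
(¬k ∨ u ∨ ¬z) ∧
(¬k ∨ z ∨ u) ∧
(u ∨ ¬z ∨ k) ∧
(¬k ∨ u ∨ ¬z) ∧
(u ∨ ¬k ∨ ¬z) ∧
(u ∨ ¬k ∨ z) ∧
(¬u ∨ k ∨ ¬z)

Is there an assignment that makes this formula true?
Yes

Yes, the formula is satisfiable.

One satisfying assignment is: k=False, z=False, u=True

Verification: With this assignment, all 9 clauses evaluate to true.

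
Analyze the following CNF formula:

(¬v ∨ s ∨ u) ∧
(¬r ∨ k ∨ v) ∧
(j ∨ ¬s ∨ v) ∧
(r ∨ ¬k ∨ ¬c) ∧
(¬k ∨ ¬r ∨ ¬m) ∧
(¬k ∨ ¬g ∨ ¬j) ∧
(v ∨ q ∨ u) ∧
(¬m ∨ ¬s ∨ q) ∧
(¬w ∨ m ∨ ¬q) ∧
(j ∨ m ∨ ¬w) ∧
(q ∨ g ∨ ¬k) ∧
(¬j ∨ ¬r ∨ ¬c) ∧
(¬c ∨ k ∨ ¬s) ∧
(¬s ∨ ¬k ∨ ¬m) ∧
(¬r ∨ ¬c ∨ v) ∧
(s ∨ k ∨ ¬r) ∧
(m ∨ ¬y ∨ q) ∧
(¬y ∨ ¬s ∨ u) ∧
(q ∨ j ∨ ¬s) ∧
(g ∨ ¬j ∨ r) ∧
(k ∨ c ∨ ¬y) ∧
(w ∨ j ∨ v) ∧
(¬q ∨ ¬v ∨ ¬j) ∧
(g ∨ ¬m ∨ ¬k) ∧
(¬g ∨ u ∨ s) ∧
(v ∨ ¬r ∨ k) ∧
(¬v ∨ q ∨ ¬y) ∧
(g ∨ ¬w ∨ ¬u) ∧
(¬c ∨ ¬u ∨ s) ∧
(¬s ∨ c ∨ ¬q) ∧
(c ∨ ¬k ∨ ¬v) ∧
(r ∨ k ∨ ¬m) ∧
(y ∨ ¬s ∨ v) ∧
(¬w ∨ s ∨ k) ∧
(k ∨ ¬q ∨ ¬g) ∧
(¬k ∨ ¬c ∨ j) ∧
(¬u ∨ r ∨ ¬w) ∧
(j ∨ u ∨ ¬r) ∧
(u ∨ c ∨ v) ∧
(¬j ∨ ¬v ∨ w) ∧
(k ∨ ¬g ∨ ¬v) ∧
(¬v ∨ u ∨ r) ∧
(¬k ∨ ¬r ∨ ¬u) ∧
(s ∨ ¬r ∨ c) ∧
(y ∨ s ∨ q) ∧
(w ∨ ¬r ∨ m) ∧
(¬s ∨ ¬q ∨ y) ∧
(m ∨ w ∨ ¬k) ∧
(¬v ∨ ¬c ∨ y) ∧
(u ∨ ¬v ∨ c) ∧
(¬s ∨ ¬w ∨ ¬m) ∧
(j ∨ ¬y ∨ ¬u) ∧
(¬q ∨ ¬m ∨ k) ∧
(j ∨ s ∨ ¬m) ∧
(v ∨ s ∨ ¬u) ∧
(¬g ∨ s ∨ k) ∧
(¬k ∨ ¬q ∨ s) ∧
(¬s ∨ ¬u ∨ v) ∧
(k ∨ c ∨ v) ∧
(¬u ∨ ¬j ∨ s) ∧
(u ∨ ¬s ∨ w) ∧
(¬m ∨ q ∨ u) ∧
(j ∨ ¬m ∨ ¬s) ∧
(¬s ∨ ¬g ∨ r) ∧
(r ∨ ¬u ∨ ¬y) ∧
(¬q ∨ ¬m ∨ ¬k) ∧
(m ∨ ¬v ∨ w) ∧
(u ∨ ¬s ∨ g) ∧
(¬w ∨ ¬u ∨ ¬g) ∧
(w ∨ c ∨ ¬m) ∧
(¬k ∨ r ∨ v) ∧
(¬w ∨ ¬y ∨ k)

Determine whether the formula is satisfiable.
No

No, the formula is not satisfiable.

No assignment of truth values to the variables can make all 72 clauses true simultaneously.

The formula is UNSAT (unsatisfiable).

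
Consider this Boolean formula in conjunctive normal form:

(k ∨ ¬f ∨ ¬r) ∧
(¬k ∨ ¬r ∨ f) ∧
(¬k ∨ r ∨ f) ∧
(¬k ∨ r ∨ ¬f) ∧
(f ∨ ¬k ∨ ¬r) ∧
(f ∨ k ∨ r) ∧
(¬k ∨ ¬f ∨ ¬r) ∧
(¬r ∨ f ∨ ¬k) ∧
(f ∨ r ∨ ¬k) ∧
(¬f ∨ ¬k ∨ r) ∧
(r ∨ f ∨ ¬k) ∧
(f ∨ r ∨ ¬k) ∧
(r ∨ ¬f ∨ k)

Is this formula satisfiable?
Yes

Yes, the formula is satisfiable.

One satisfying assignment is: k=False, r=True, f=False

Verification: With this assignment, all 13 clauses evaluate to true.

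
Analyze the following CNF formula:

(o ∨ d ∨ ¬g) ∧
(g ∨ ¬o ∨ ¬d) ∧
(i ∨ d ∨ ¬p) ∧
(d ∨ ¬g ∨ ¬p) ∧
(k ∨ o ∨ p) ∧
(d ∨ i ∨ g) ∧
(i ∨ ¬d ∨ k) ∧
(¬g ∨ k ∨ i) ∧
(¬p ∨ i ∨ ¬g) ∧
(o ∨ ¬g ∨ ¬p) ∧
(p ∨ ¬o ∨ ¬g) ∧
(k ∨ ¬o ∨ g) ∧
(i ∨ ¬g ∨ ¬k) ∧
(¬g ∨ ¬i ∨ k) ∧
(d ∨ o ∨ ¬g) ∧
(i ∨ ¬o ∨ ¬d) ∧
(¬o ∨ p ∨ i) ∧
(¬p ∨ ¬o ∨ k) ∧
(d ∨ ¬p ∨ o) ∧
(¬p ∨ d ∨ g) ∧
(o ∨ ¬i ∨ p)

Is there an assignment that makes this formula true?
Yes

Yes, the formula is satisfiable.

One satisfying assignment is: g=False, o=False, i=False, d=True, p=False, k=True

Verification: With this assignment, all 21 clauses evaluate to true.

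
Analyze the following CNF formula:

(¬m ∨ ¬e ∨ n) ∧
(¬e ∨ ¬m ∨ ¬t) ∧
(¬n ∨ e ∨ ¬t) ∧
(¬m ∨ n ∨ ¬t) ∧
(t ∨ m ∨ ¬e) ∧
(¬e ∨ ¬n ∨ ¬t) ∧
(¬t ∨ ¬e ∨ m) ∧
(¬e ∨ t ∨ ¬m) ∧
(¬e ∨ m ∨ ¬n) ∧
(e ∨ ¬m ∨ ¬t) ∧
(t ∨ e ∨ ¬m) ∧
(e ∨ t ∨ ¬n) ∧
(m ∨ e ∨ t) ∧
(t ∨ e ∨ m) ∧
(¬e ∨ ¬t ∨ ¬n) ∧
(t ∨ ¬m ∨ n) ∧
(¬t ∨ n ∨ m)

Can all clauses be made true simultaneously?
No

No, the formula is not satisfiable.

No assignment of truth values to the variables can make all 17 clauses true simultaneously.

The formula is UNSAT (unsatisfiable).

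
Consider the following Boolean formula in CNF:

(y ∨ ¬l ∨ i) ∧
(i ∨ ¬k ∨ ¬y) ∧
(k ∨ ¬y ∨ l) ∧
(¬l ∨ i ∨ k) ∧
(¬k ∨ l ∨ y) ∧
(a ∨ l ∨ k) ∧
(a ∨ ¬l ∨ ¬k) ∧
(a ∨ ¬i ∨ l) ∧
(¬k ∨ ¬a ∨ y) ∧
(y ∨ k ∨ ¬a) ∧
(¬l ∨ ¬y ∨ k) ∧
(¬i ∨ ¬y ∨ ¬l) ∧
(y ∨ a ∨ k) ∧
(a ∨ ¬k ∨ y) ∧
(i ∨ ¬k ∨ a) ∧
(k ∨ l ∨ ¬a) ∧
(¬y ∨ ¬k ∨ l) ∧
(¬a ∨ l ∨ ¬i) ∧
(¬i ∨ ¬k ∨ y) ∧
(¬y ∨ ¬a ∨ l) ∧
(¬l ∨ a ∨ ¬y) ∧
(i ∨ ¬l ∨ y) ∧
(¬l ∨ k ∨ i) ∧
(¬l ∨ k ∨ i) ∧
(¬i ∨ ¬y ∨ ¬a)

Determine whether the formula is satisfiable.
No

No, the formula is not satisfiable.

No assignment of truth values to the variables can make all 25 clauses true simultaneously.

The formula is UNSAT (unsatisfiable).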